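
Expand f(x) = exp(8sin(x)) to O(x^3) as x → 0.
1 + 8*x + 32*x**2 + O(x**3)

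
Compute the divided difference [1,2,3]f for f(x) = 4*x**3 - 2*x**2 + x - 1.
22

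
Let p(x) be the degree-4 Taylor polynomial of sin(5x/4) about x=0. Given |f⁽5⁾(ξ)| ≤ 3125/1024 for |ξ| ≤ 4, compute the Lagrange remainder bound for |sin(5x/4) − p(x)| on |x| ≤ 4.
625/24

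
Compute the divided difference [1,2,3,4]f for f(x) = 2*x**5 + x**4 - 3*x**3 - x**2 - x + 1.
137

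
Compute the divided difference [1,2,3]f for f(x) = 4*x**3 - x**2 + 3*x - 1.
23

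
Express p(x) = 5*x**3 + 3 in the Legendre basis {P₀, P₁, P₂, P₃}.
(3)P₀ + (3)P₁ + (2)P₃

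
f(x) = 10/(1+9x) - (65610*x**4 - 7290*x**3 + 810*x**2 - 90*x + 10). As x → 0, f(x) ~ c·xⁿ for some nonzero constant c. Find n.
5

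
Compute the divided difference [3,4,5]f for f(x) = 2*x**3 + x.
24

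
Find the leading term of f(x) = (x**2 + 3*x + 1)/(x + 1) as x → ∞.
x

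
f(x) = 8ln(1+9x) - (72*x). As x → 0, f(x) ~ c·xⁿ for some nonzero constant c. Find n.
2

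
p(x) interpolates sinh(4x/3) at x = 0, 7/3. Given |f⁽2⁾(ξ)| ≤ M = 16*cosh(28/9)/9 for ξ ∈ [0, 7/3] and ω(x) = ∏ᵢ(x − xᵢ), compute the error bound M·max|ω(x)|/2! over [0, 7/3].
98*cosh(28/9)/81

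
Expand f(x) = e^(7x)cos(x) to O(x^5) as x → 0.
1 + 7*x + 24*x**2 + 161*x**3/3 + 527*x**4/6 + O(x**5)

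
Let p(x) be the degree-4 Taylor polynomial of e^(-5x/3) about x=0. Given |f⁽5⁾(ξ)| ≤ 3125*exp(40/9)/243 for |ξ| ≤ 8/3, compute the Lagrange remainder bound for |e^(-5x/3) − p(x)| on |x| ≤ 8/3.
2560000*exp(40/9)/177147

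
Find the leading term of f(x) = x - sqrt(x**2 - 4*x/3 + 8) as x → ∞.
2/3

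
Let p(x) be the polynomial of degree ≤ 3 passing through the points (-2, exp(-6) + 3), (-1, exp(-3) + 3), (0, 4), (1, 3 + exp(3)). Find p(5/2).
(-141*exp(6) - 35 + 135*exp(3) + 105*exp(9))*exp(-6)/16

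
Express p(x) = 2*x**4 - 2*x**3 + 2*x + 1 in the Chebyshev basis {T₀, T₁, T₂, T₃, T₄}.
(7/4)T₀ + (1/2)T₁ + T₂ + (-1/2)T₃ + (1/4)T₄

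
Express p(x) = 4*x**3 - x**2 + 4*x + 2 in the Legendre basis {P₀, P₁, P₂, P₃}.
(5/3)P₀ + (32/5)P₁ + (-2/3)P₂ + (8/5)P₃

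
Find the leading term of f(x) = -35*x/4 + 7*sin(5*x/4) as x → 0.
-875*x**3/384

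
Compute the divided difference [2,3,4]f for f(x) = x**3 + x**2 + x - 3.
10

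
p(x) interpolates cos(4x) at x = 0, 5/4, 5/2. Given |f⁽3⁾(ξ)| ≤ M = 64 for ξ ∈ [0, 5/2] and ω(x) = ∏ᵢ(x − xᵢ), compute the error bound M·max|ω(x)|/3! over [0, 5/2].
125*sqrt(3)/27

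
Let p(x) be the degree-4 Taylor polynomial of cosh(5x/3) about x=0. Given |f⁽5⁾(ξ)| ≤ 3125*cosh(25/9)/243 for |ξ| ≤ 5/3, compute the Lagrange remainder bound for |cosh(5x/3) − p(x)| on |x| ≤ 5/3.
1953125*cosh(25/9)/1417176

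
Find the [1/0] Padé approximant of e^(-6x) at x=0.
1 - 6*x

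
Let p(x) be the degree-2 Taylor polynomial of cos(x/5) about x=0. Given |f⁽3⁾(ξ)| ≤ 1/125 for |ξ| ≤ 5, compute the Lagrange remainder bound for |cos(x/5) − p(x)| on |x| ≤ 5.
1/6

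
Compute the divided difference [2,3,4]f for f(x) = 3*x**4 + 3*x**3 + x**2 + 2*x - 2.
193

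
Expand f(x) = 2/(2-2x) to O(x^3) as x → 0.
1 + x + x**2 + O(x**3)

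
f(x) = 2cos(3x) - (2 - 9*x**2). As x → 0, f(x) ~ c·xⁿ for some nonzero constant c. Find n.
4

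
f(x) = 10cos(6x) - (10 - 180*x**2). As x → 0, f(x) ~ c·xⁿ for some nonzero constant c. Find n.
4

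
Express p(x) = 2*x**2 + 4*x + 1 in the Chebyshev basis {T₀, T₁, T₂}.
(2)T₀ + (4)T₁ + T₂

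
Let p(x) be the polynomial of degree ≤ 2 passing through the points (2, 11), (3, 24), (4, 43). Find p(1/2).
11/4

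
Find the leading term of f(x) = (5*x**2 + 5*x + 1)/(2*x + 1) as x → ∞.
5*x/2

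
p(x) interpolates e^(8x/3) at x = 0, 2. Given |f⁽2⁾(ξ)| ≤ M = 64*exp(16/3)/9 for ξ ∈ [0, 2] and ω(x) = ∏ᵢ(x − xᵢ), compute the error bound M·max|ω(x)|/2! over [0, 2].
32*exp(16/3)/9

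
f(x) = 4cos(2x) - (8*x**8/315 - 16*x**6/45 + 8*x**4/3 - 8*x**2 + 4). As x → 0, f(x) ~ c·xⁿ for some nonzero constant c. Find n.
10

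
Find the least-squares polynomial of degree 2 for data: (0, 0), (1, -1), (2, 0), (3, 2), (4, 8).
1/7 + (-167/70)x + (15/14)x²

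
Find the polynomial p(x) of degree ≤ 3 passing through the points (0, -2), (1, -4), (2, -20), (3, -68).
-3*x**3 + 2*x**2 - x - 2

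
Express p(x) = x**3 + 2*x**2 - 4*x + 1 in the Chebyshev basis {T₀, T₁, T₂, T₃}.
(2)T₀ + (-13/4)T₁ + T₂ + (1/4)T₃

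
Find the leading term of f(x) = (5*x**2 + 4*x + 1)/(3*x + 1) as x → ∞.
5*x/3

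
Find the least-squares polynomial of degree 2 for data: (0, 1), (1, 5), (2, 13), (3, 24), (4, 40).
37/35 + (139/70)x + (27/14)x²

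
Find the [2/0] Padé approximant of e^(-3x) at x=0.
9*x**2/2 - 3*x + 1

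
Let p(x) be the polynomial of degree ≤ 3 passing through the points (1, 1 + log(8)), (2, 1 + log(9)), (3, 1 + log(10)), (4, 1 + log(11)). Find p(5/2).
-log(11)/16 - 3*log(2)/16 + 1 + 9*log(3)/8 + 9*log(10)/16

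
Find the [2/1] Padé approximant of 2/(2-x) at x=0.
1/(1 - x/2)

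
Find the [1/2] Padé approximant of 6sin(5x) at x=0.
30*x/(25*x**2/6 + 1)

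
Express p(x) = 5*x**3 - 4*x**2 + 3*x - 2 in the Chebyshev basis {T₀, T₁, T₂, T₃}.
(-4)T₀ + (27/4)T₁ + (-2)T₂ + (5/4)T₃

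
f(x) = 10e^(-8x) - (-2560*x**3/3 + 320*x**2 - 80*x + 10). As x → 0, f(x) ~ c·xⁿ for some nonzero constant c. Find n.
4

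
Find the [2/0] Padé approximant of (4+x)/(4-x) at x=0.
x**2/8 + x/2 + 1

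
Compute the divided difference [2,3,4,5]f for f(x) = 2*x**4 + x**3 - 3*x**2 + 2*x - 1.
29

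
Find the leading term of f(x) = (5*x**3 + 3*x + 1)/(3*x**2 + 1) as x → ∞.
5*x/3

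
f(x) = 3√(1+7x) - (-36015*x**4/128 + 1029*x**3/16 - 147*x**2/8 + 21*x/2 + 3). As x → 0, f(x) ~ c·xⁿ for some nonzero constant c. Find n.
5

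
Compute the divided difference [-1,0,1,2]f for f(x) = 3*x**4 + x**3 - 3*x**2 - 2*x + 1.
7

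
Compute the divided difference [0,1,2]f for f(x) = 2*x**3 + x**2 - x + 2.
7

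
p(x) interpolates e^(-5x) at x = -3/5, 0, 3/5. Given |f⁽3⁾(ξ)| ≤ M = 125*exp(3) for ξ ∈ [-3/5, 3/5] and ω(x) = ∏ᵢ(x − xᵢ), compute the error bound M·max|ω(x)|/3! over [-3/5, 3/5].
sqrt(3)*exp(3)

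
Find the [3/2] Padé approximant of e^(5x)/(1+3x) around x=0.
(6875*x**3/978 + 4425*x**2/652 + 660*x/163 + 1)/(-2485*x**2/652 + 334*x/163 + 1)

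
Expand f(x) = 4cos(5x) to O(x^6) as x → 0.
4 - 50*x**2 + 625*x**4/6 + O(x**6)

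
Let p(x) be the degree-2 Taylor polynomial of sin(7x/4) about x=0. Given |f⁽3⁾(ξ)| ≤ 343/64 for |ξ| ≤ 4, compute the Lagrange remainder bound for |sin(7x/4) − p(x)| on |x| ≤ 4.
343/6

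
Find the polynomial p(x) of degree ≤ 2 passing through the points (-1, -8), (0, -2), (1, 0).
-2*x**2 + 4*x - 2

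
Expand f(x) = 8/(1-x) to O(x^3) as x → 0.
8 + 8*x + 8*x**2 + O(x**3)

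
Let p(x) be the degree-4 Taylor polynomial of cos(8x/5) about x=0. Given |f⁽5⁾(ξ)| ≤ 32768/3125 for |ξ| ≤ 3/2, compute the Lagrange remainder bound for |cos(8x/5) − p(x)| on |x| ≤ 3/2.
10368/15625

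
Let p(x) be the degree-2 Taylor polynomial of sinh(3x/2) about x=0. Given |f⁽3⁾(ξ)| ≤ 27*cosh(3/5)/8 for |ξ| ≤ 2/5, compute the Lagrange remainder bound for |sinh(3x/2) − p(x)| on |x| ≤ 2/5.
9*cosh(3/5)/250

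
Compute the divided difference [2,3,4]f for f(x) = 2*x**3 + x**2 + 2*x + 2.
19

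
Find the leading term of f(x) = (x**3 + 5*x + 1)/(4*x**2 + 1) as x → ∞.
x/4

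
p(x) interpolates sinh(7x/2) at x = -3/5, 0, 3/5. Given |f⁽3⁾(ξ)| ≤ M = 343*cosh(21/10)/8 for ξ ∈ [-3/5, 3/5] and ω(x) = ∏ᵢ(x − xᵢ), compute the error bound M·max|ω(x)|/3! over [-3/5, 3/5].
343*sqrt(3)*cosh(21/10)/1000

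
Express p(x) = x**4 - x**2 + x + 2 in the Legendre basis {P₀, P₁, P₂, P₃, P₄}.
(28/15)P₀ + P₁ + (-2/21)P₂ + (8/35)P₄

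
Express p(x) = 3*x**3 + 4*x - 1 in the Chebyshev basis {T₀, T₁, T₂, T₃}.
-T₀ + (25/4)T₁ + (3/4)T₃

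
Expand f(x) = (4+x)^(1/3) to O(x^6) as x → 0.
2**(2/3) + 2**(2/3)*x/12 - 2**(2/3)*x**2/144 + 5*2**(2/3)*x**3/5184 - 5*2**(2/3)*x**4/31104 + 11*2**(2/3)*x**5/373248 + O(x**6)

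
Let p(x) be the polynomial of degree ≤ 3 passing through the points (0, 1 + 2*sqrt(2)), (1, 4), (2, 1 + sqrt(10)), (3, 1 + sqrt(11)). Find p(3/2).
-sqrt(11)/16 - sqrt(2)/8 + 9*sqrt(10)/16 + 43/16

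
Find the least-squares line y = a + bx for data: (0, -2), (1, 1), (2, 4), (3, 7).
a = -2, b = 3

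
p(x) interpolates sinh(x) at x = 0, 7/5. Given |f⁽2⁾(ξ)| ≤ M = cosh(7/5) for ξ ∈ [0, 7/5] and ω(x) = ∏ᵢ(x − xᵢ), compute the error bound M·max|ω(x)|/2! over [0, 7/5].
49*cosh(7/5)/200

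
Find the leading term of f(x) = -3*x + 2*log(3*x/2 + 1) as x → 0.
-9*x**2/4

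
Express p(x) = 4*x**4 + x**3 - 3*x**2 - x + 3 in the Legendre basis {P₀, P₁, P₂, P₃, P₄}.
(14/5)P₀ + (-2/5)P₁ + (2/7)P₂ + (2/5)P₃ + (32/35)P₄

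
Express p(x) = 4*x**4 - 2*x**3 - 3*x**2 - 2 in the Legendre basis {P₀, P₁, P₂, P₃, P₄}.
(-11/5)P₀ + (-6/5)P₁ + (2/7)P₂ + (-4/5)P₃ + (32/35)P₄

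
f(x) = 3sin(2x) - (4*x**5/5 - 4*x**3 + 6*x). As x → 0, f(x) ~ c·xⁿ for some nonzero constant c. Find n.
7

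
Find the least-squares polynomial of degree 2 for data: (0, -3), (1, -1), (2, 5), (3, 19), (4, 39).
-19/7 + (-76/35)x + (22/7)x²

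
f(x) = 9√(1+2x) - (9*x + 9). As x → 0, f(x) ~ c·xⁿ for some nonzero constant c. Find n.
2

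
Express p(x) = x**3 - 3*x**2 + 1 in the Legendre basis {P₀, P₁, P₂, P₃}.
(3/5)P₁ + (-2)P₂ + (2/5)P₃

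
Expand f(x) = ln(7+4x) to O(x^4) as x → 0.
log(7) + 4*x/7 - 8*x**2/49 + 64*x**3/1029 + O(x**4)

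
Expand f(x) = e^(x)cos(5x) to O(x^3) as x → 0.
1 + x - 12*x**2 + O(x**3)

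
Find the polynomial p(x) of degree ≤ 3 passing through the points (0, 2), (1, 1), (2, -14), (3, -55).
-2*x**3 - x**2 + 2*x + 2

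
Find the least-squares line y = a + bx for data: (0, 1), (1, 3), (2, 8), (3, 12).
a = 3/10, b = 19/5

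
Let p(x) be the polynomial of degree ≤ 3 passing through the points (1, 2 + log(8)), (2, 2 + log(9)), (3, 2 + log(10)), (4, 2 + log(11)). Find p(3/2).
2 + log(3*11**(1/16)*2**(5/8)*3**(7/8)*5**(11/16)/5)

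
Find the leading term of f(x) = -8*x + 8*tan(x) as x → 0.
8*x**3/3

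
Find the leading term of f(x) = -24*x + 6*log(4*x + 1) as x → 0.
-48*x**2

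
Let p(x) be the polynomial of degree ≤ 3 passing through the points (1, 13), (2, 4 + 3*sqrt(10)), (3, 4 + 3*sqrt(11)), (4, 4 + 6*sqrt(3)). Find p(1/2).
-105*sqrt(10)/16 - 15*sqrt(3)/8 + 63*sqrt(11)/16 + 379/16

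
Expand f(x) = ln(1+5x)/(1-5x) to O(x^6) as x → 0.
5*x + 25*x**2/2 + 625*x**3/6 + 4375*x**4/12 + 29375*x**5/12 + O(x**6)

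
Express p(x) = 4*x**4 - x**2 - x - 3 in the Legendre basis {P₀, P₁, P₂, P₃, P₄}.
(-38/15)P₀ - P₁ + (34/21)P₂ + (32/35)P₄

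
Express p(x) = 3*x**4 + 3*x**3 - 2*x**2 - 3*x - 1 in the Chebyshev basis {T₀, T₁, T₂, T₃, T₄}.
(-7/8)T₀ + (-3/4)T₁ + (1/2)T₂ + (3/4)T₃ + (3/8)T₄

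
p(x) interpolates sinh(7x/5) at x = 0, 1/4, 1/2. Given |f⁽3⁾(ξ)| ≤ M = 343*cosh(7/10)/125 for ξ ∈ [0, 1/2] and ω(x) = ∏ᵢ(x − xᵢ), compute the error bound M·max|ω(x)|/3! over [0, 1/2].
343*sqrt(3)*cosh(7/10)/216000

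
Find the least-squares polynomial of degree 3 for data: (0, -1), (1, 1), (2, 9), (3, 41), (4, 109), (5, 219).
-4/7 + (-9/14)x + (-15/14)x² + (2)x³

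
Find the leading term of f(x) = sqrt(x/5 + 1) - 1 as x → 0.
x/10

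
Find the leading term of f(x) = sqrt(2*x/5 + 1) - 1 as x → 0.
x/5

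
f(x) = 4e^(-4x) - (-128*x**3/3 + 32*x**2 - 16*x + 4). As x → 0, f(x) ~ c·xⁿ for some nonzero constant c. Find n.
4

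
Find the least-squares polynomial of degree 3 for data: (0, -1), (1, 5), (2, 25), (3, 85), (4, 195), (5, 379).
-17/21 + (160/63)x + (-25/42)x² + (55/18)x³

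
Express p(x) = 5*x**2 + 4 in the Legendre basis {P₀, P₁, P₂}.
(17/3)P₀ + (10/3)P₂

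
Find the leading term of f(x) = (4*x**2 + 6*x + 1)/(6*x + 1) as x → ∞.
2*x/3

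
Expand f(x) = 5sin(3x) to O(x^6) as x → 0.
15*x - 45*x**3/2 + 81*x**5/8 + O(x**6)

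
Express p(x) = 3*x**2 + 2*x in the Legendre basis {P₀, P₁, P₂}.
P₀ + (2)P₁ + (2)P₂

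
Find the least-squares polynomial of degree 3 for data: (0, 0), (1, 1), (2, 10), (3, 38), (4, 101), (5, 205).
5/42 + (103/252)x + (-73/42)x² + (71/36)x³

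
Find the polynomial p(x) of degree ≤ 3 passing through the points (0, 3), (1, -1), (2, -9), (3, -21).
-2*x**2 - 2*x + 3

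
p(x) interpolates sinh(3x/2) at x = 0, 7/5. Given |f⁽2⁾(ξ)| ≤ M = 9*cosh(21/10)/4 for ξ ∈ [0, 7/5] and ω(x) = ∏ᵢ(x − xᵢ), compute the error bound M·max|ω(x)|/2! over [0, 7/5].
441*cosh(21/10)/800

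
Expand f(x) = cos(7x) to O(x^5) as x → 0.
1 - 49*x**2/2 + 2401*x**4/24 + O(x**5)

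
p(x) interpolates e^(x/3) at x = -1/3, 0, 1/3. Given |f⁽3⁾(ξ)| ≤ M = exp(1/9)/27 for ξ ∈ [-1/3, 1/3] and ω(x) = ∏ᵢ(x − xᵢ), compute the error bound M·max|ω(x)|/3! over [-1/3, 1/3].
sqrt(3)*exp(1/9)/19683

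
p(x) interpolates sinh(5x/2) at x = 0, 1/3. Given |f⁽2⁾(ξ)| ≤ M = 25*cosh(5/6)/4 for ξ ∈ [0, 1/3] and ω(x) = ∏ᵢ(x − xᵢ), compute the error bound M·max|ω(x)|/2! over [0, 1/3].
25*cosh(5/6)/288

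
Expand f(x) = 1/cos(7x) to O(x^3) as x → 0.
1 + 49*x**2/2 + O(x**3)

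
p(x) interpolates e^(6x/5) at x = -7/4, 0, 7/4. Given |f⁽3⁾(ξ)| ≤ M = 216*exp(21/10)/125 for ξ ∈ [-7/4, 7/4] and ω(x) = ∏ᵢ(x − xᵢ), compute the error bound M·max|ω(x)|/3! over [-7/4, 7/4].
343*sqrt(3)*exp(21/10)/1000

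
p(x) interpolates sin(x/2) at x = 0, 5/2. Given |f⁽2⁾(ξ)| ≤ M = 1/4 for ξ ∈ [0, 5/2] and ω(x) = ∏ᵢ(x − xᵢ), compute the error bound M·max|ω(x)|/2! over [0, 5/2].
25/128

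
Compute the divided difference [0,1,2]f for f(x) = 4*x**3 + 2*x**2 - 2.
14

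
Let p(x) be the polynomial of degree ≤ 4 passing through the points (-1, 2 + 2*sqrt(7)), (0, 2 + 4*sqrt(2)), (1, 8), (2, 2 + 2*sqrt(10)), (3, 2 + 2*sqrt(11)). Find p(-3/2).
-105*sqrt(2)/8 - 45*sqrt(10)/16 + 35*sqrt(11)/64 + 315*sqrt(7)/64 + 631/32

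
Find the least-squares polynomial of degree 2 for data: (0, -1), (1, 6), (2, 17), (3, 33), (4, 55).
-4/5 + (39/10)x + (5/2)x²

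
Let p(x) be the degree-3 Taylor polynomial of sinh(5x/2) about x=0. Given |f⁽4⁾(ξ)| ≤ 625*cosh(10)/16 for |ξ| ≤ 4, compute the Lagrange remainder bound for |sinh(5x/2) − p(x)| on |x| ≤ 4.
1250*cosh(10)/3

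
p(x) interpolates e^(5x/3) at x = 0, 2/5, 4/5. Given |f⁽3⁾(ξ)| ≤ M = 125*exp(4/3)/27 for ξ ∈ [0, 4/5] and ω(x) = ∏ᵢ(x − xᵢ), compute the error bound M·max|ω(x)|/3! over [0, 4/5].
8*sqrt(3)*exp(4/3)/729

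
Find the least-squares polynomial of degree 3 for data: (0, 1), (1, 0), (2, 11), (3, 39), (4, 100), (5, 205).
13/18 + (-211/756)x + (-355/252)x² + (52/27)x³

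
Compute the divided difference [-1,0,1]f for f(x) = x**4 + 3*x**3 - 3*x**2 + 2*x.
-2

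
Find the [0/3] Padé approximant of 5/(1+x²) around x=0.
5/(x**2 + 1)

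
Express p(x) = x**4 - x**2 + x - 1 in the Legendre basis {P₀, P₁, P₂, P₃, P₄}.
(-17/15)P₀ + P₁ + (-2/21)P₂ + (8/35)P₄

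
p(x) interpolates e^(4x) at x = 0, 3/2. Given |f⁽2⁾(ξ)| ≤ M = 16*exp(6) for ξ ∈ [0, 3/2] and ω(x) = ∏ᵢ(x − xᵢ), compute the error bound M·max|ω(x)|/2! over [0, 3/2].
9*exp(6)/2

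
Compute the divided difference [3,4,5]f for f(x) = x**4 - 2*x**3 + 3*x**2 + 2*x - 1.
76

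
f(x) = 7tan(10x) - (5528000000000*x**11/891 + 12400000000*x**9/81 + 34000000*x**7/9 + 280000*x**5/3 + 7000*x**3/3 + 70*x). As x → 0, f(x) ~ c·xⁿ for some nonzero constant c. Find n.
13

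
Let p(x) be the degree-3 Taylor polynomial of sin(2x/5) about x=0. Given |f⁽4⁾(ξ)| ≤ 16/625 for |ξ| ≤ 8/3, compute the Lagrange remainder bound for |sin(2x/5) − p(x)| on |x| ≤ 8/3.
8192/151875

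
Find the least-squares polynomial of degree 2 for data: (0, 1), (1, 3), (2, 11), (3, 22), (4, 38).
29/35 + (31/70)x + (31/14)x²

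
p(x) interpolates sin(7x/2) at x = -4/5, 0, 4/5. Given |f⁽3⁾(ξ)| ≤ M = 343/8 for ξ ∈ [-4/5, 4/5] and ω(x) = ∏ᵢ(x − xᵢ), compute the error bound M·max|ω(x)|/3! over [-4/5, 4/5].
2744*sqrt(3)/3375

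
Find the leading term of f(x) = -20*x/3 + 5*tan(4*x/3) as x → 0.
320*x**3/81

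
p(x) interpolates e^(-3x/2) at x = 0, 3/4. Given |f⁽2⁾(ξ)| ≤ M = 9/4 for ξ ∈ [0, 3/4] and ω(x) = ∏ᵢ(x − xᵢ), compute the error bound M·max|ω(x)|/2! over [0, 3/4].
81/512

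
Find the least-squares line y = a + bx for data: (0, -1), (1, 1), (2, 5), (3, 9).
a = -8/5, b = 17/5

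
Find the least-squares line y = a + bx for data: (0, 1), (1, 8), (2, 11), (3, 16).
a = 9/5, b = 24/5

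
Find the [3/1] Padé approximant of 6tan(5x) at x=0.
250*x**3 + 30*x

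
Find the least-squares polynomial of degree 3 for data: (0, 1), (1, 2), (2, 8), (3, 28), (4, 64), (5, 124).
137/126 + (-593/756)x + (25/63)x² + (101/108)x³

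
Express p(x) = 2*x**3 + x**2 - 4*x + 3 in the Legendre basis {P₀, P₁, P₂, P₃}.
(10/3)P₀ + (-14/5)P₁ + (2/3)P₂ + (4/5)P₃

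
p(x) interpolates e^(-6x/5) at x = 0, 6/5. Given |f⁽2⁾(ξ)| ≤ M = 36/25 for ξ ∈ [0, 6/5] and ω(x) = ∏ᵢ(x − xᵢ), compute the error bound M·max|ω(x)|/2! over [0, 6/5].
162/625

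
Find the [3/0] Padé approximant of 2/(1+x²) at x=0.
2 - 2*x**2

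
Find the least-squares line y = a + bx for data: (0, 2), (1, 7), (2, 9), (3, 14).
a = 23/10, b = 19/5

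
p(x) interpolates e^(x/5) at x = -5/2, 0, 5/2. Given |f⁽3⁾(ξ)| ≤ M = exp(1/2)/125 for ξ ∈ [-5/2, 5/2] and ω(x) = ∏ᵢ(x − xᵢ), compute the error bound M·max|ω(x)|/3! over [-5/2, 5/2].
sqrt(3)*exp(1/2)/216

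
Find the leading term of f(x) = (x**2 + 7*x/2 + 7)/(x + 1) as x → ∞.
x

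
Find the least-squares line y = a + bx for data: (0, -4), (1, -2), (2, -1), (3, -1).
a = -7/2, b = 1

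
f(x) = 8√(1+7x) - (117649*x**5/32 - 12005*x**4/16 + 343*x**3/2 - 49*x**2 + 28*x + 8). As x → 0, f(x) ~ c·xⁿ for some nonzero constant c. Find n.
6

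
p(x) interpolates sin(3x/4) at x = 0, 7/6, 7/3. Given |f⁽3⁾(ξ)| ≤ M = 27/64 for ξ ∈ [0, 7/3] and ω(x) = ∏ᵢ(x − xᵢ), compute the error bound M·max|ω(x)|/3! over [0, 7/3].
343*sqrt(3)/13824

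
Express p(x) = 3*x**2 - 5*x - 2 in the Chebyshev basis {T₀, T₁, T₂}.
(-1/2)T₀ + (-5)T₁ + (3/2)T₂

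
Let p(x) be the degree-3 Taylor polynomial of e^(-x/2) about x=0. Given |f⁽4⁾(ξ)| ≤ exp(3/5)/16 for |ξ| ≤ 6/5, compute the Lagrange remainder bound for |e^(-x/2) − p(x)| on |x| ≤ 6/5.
27*exp(3/5)/5000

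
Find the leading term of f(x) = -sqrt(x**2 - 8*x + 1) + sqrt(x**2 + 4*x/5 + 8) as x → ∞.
22/5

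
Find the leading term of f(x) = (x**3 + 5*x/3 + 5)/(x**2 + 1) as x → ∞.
x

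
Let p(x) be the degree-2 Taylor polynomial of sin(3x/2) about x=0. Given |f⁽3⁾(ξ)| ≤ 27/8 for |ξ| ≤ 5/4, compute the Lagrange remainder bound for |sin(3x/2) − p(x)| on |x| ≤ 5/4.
1125/1024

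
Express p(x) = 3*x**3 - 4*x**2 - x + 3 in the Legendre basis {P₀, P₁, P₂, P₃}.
(5/3)P₀ + (4/5)P₁ + (-8/3)P₂ + (6/5)P₃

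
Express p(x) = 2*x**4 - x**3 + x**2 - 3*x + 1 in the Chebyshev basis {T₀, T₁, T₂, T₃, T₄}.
(9/4)T₀ + (-15/4)T₁ + (3/2)T₂ + (-1/4)T₃ + (1/4)T₄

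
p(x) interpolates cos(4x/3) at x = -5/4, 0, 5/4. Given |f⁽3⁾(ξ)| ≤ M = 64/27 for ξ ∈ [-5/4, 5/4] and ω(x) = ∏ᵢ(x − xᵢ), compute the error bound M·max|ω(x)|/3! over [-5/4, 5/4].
125*sqrt(3)/729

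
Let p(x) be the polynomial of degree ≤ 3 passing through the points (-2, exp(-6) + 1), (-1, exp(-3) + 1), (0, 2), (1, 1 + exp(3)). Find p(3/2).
(-5 + 21*exp(3) + (-19 + 35*exp(3))*exp(6))*exp(-6)/16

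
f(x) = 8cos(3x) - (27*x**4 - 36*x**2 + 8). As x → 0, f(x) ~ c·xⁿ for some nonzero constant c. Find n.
6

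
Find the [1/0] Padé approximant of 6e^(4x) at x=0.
24*x + 6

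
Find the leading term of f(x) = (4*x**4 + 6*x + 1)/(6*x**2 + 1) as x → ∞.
2*x**2/3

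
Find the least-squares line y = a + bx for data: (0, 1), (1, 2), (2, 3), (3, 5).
a = 4/5, b = 13/10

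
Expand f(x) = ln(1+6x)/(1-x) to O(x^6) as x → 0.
6*x - 12*x**2 + 60*x**3 - 264*x**4 + 6456*x**5/5 + O(x**6)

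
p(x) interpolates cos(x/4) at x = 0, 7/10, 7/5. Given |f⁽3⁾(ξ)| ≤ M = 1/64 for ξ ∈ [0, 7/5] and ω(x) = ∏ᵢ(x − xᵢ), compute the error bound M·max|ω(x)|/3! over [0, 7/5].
343*sqrt(3)/1728000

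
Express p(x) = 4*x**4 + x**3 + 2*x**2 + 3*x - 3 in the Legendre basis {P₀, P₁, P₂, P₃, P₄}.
(-23/15)P₀ + (18/5)P₁ + (76/21)P₂ + (2/5)P₃ + (32/35)P₄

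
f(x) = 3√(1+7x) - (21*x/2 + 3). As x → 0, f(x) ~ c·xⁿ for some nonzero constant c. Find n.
2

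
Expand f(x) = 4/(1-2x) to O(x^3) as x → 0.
4 + 8*x + 16*x**2 + O(x**3)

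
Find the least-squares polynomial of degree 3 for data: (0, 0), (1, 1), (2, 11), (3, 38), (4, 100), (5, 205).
-5/63 + (370/189)x + (-23/9)x² + (56/27)x³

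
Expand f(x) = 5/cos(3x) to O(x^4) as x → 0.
5 + 45*x**2/2 + O(x**4)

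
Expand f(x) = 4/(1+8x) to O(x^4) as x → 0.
4 - 32*x + 256*x**2 - 2048*x**3 + O(x**4)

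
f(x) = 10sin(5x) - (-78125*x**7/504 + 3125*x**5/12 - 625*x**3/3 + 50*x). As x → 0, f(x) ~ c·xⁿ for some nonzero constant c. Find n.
9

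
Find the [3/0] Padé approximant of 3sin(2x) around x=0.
-4*x**3 + 6*x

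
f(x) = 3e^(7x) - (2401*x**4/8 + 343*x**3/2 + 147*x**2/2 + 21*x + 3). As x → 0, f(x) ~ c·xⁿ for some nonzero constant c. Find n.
5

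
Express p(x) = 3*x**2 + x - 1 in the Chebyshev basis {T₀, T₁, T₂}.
(1/2)T₀ + T₁ + (3/2)T₂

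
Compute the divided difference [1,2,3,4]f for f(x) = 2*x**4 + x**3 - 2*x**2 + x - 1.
21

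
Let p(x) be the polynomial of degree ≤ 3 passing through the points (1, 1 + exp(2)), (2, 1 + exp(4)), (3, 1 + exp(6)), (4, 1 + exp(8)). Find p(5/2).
-exp(8)/16 - exp(2)/16 + 1 + 9*exp(4)/16 + 9*exp(6)/16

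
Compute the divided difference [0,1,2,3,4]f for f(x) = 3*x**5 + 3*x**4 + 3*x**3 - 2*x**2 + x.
33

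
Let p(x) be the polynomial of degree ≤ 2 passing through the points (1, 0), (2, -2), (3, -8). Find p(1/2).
-1/2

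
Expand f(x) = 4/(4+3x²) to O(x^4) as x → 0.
1 - 3*x**2/4 + O(x**4)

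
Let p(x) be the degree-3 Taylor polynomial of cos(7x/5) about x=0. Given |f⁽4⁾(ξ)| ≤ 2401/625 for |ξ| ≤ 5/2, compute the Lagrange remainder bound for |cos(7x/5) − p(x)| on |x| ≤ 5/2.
2401/384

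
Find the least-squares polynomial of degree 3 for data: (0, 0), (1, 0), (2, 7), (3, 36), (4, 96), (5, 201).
5/63 + (-191/378)x + (-481/252)x² + (217/108)x³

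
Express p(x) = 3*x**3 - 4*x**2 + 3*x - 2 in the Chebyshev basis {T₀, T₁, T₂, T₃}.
(-4)T₀ + (21/4)T₁ + (-2)T₂ + (3/4)T₃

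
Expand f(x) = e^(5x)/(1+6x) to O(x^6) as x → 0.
1 - x + 37*x**2/2 - 541*x**3/6 + 13609*x**4/24 - 81029*x**5/24 + O(x**6)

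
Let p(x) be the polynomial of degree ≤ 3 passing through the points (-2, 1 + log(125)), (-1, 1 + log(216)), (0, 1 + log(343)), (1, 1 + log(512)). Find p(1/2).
1 + log(98*2**(7/8)*3**(1/16)*5**(3/16)*7**(13/16)/3)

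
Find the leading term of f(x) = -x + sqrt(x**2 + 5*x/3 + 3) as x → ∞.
5/6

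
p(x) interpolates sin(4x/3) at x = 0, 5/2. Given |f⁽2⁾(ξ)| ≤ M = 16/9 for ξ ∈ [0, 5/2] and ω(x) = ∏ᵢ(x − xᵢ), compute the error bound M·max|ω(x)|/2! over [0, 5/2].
25/18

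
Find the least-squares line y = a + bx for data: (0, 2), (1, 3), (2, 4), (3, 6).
a = 9/5, b = 13/10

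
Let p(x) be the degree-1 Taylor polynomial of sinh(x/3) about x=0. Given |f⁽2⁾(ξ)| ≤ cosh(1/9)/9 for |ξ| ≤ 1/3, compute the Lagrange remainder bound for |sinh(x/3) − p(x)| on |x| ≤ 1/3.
cosh(1/9)/162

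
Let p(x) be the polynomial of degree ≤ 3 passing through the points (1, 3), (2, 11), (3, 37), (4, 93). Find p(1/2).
2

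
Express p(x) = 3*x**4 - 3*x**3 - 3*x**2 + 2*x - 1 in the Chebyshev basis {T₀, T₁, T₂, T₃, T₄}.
(-11/8)T₀ + (-1/4)T₁ + (-3/4)T₃ + (3/8)T₄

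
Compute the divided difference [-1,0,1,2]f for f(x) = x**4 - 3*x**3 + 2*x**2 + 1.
-1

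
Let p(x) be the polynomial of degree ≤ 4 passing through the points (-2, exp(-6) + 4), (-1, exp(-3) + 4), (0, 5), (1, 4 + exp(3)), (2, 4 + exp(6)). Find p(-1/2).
(-5 + 60*exp(3) + (-20*exp(3) + 602 + 3*exp(6))*exp(6))*exp(-6)/128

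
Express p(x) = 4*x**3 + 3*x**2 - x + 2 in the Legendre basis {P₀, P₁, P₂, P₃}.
(3)P₀ + (7/5)P₁ + (2)P₂ + (8/5)P₃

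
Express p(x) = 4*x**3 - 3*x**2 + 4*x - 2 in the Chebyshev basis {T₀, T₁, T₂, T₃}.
(-7/2)T₀ + (7)T₁ + (-3/2)T₂ + T₃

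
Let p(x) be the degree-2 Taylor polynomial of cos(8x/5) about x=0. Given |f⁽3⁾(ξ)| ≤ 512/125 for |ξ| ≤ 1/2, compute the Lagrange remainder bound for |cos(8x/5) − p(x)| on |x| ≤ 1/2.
32/375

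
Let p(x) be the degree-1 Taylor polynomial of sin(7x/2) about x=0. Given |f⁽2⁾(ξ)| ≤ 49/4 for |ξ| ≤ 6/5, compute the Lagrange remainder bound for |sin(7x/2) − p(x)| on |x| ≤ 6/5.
441/50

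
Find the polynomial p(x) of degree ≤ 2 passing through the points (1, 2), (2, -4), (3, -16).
-3*x**2 + 3*x + 2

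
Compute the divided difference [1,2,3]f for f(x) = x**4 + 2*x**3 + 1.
37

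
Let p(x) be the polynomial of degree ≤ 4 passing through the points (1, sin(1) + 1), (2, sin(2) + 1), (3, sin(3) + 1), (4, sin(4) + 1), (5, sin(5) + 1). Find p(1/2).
-105*sin(2)/32 + 35*sin(5)/128 + 189*sin(3)/64 + 1 - 45*sin(4)/32 + 315*sin(1)/128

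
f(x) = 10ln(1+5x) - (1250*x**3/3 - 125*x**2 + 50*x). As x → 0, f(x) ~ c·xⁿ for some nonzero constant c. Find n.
4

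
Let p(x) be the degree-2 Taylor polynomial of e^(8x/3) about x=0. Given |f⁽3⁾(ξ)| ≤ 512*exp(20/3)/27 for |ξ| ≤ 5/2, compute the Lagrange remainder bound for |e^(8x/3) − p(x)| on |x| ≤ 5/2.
4000*exp(20/3)/81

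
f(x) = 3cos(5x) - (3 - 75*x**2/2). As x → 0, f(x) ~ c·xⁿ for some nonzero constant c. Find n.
4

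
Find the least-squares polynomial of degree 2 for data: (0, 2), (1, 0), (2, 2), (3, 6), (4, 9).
53/35 + (-10/7)x + (6/7)x²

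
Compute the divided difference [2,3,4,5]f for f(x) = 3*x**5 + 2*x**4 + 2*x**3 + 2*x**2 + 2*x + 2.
405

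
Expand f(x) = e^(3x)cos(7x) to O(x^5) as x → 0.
1 + 3*x - 20*x**2 - 69*x**3 - 41*x**4/6 + O(x**5)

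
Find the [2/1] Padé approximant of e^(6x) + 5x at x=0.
(-4*x**2 + 9*x + 1)/(1 - 2*x)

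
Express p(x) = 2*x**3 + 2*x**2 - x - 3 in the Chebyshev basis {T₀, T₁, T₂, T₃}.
(-2)T₀ + (1/2)T₁ + T₂ + (1/2)T₃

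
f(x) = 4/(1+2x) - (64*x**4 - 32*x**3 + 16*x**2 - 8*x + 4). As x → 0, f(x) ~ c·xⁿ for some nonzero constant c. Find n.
5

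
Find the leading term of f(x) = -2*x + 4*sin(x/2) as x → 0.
-x**3/12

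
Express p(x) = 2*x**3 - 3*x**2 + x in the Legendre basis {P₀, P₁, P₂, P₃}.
-P₀ + (11/5)P₁ + (-2)P₂ + (4/5)P₃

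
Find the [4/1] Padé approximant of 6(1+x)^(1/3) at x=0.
(2*x**4/81 - 16*x**3/135 + 4*x**2/5 + 32*x/5 + 6)/(11*x/15 + 1)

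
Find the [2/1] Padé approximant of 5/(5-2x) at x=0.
1/(1 - 2*x/5)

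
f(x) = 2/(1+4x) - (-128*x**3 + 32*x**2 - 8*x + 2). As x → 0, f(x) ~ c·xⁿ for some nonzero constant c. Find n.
4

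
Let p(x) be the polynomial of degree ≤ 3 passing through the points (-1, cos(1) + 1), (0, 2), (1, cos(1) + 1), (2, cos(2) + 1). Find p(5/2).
-5*cos(1)/2 + 35*cos(2)/16 + 37/16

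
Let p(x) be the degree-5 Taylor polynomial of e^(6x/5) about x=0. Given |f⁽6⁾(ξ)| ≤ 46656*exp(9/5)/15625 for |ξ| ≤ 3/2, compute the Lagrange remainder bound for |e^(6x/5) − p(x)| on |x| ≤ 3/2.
59049*exp(9/5)/1250000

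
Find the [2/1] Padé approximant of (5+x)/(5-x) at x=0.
(x/5 + 1)/(1 - x/5)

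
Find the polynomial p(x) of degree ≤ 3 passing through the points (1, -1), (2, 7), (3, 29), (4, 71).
x**3 + x**2 - 2*x - 1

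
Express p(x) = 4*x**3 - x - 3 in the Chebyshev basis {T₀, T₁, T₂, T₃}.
(-3)T₀ + (2)T₁ + T₃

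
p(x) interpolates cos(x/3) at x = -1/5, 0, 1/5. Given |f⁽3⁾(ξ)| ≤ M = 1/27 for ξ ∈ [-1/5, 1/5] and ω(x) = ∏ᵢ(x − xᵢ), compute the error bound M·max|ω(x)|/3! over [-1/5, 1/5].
sqrt(3)/91125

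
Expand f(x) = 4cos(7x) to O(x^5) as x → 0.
4 - 98*x**2 + 2401*x**4/6 + O(x**5)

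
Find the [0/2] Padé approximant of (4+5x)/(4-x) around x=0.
1/(15*x**2/8 - 3*x/2 + 1)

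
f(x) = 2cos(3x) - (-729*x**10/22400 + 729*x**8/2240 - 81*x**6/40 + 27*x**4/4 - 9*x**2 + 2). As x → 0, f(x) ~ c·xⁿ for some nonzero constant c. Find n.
12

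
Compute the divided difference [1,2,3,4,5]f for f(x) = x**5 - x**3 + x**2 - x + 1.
15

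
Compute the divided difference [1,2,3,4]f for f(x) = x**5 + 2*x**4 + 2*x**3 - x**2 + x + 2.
87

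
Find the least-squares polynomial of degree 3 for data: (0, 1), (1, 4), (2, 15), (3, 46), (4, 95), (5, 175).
68/63 + (-109/189)x + (509/252)x² + (109/108)x³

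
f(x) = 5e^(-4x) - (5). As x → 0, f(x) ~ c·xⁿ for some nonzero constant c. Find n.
1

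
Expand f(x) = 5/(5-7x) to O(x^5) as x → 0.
1 + 7*x/5 + 49*x**2/25 + 343*x**3/125 + 2401*x**4/625 + O(x**5)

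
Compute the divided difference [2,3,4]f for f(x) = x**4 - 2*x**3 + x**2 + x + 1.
38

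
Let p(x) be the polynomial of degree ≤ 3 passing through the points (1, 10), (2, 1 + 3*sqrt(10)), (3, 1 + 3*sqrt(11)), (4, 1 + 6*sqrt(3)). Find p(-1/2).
-567*sqrt(10)/16 - 105*sqrt(3)/8 + 961/16 + 405*sqrt(11)/16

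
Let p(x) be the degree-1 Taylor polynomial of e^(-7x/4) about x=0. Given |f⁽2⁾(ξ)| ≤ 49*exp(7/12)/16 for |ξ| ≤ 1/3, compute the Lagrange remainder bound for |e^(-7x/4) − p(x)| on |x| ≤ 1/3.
49*exp(7/12)/288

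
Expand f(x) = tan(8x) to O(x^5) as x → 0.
8*x + 512*x**3/3 + O(x**5)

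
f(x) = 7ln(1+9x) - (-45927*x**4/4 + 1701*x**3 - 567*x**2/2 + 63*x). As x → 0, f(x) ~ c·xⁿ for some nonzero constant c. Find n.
5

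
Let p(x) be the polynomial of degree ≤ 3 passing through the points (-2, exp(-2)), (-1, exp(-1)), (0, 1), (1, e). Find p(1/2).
(-5*e + 1 + 5*(e + 3)*exp(2))*exp(-2)/16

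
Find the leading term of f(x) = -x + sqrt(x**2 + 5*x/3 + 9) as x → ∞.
5/6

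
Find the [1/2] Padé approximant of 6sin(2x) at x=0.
12*x/(2*x**2/3 + 1)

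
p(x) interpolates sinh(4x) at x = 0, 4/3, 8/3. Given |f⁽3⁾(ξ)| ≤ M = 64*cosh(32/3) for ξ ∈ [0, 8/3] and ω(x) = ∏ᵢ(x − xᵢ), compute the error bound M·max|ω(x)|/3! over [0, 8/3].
4096*sqrt(3)*cosh(32/3)/729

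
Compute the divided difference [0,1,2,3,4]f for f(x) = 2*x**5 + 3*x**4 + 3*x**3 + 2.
23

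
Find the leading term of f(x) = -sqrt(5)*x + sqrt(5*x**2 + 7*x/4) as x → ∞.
7*sqrt(5)/40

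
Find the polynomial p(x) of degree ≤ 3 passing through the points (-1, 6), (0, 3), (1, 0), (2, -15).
-2*x**3 - x + 3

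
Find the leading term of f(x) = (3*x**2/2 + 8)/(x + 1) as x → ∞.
3*x/2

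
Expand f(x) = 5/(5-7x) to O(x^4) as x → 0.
1 + 7*x/5 + 49*x**2/25 + 343*x**3/125 + O(x**4)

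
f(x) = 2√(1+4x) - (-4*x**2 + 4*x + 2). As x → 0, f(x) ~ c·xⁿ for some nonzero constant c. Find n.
3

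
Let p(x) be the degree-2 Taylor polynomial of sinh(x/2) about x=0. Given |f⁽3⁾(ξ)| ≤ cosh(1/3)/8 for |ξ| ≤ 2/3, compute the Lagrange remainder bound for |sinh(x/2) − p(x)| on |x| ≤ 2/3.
cosh(1/3)/162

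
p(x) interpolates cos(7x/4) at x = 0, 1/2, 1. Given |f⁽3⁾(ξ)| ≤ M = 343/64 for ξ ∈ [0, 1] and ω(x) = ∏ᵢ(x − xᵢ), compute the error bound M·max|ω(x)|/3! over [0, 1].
343*sqrt(3)/13824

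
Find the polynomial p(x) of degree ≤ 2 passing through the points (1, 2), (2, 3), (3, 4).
x + 1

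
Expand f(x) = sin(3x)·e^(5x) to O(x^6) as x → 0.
3*x + 15*x**2 + 33*x**3 + 40*x**4 + 239*x**5/10 + O(x**6)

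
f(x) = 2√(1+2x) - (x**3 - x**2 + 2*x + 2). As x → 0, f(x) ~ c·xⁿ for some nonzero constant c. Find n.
4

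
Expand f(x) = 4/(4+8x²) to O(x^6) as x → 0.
1 - 2*x**2 + 4*x**4 + O(x**6)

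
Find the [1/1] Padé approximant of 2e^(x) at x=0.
(x + 2)/(1 - x/2)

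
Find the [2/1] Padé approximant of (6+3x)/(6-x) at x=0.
(x/2 + 1)/(1 - x/6)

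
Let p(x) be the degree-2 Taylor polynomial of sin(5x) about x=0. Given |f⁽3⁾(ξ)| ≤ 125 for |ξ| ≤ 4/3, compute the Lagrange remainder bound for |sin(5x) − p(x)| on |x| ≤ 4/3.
4000/81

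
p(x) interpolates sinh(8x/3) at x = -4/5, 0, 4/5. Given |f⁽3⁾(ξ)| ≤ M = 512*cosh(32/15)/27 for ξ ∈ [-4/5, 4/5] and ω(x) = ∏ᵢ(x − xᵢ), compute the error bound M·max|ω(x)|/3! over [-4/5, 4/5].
32768*sqrt(3)*cosh(32/15)/91125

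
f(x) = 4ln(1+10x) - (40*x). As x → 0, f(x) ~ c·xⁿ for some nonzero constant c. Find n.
2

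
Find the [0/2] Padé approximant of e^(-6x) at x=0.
1/(18*x**2 + 6*x + 1)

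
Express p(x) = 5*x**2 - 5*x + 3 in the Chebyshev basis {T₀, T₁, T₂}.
(11/2)T₀ + (-5)T₁ + (5/2)T₂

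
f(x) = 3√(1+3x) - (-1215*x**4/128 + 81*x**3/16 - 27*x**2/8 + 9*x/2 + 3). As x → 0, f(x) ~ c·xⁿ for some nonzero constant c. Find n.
5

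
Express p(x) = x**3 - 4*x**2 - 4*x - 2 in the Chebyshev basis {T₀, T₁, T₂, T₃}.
(-4)T₀ + (-13/4)T₁ + (-2)T₂ + (1/4)T₃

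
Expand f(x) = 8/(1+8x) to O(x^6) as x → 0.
8 - 64*x + 512*x**2 - 4096*x**3 + 32768*x**4 - 262144*x**5 + O(x**6)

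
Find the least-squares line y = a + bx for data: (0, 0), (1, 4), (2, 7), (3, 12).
a = -1/10, b = 39/10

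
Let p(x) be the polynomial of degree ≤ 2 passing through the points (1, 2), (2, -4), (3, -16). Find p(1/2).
11/4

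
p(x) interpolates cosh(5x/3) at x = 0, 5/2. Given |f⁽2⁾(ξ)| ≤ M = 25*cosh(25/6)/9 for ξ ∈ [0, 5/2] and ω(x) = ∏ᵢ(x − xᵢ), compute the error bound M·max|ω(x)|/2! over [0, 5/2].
625*cosh(25/6)/288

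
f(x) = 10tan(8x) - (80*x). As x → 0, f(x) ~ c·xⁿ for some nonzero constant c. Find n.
3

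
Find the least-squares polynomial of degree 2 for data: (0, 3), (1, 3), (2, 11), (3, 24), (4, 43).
96/35 + (-153/70)x + (43/14)x²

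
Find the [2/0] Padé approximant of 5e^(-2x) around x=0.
10*x**2 - 10*x + 5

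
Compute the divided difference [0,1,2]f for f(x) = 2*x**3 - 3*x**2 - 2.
3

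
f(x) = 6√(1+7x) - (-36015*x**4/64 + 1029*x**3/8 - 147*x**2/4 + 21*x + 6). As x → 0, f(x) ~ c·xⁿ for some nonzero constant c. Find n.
5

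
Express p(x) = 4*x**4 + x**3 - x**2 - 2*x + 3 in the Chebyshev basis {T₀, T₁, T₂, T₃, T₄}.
(4)T₀ + (-5/4)T₁ + (3/2)T₂ + (1/4)T₃ + (1/2)T₄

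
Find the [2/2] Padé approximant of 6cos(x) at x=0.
(6 - 5*x**2/2)/(x**2/12 + 1)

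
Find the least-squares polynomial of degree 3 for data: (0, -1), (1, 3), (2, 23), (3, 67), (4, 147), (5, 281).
-85/63 + (584/189)x + (25/126)x² + (113/54)x³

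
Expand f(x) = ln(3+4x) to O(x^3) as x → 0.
log(3) + 4*x/3 - 8*x**2/9 + O(x**3)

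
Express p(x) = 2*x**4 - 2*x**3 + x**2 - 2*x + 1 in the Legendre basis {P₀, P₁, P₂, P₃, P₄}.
(26/15)P₀ + (-16/5)P₁ + (38/21)P₂ + (-4/5)P₃ + (16/35)P₄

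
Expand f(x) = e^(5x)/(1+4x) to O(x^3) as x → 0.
1 + x + 17*x**2/2 + O(x**3)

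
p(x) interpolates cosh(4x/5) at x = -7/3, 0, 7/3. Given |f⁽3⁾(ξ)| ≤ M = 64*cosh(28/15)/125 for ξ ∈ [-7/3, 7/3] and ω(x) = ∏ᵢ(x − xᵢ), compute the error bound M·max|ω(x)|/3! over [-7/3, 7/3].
21952*sqrt(3)*cosh(28/15)/91125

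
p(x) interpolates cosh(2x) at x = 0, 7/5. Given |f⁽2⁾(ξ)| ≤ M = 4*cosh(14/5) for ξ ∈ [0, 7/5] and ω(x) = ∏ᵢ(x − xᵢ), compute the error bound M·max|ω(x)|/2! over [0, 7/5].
49*cosh(14/5)/50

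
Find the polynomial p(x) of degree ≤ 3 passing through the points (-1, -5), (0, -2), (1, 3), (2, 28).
3*x**3 + x**2 + x - 2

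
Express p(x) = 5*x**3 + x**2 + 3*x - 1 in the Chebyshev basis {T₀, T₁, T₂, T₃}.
(-1/2)T₀ + (27/4)T₁ + (1/2)T₂ + (5/4)T₃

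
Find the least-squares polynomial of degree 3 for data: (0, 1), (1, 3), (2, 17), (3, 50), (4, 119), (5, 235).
50/63 + (925/378)x + (-100/63)x² + (113/54)x³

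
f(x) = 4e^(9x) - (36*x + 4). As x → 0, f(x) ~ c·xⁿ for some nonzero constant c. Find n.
2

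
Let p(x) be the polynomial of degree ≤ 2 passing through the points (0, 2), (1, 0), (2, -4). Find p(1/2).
5/4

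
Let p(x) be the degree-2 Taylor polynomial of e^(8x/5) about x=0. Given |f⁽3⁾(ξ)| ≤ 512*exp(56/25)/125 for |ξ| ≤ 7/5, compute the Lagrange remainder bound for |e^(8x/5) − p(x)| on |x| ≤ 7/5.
87808*exp(56/25)/46875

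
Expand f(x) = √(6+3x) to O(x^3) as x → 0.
sqrt(6) + sqrt(6)*x/4 - sqrt(6)*x**2/32 + O(x**3)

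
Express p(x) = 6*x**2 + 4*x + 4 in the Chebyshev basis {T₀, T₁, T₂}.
(7)T₀ + (4)T₁ + (3)T₂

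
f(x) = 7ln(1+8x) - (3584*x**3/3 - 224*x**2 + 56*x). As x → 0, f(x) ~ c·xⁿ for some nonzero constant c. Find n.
4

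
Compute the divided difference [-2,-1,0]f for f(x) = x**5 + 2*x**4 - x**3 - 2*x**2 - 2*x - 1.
0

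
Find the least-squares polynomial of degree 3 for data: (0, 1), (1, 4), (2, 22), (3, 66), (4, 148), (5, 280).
121/126 + (-169/756)x + (181/126)x² + (211/108)x³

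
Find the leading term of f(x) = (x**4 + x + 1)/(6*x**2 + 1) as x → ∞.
x**2/6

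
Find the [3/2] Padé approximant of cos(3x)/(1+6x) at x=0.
(387*x**3/14 - 129*x**2/28 - 6*x + 1)/(1 - 1011*x**2/28)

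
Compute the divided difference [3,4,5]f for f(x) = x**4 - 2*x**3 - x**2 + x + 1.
72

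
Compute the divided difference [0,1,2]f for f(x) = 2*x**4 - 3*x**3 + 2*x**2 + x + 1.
7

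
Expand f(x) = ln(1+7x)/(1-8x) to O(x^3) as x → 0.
7*x + 63*x**2/2 + O(x**3)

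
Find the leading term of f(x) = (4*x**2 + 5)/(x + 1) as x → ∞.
4*x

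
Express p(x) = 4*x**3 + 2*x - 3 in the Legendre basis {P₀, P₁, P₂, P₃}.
(-3)P₀ + (22/5)P₁ + (8/5)P₃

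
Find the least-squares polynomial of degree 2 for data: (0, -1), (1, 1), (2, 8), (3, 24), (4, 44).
-34/35 + (-109/70)x + (45/14)x²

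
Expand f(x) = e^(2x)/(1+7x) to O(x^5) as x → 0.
1 - 5*x + 37*x**2 - 773*x**3/3 + 5413*x**4/3 + O(x**5)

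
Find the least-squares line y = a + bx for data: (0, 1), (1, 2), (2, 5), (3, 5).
a = 1, b = 3/2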